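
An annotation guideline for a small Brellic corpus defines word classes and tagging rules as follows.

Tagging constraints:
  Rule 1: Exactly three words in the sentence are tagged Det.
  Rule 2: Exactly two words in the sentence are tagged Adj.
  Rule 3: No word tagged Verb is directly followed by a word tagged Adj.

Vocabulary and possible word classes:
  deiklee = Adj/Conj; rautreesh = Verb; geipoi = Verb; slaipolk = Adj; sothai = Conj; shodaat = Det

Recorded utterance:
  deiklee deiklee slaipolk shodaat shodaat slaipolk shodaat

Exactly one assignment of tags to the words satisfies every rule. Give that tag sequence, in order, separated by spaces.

Candidates per position — 1:deiklee {Adj,Conj}; 2:deiklee {Adj,Conj}; 3:slaipolk {Adj}; 4:shodaat {Det}; 5:shodaat {Det}; 6:slaipolk {Adj}; 7:shodaat {Det}.
If word 1 were Adj, no tagging could satisfy rule 2; so word 1 is Conj.
If word 2 were Adj, no tagging could satisfy rule 2; so word 2 is Conj.
The only consistent sequence is: Conj Conj Adj Det Det Adj Det.
Verifying each rule — rule 1 satisfied; rule 2 satisfied; rule 3 satisfied.

Conj Conj Adj Det Det Adj Det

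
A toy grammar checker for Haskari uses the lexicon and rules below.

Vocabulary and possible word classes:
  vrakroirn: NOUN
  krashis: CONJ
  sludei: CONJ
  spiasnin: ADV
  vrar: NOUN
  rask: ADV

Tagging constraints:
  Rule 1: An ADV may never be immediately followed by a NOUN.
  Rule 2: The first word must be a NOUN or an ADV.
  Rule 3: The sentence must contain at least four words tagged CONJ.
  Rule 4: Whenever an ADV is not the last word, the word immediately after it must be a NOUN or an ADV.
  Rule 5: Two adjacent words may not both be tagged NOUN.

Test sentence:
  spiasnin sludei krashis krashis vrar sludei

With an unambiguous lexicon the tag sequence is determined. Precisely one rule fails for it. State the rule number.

4

Fixed tagging: ADV CONJ CONJ CONJ NOUN CONJ.
Rule check: R1 holds, R2 holds, R3 holds, R4 violated, R5 holds.
Only rule 4 fails.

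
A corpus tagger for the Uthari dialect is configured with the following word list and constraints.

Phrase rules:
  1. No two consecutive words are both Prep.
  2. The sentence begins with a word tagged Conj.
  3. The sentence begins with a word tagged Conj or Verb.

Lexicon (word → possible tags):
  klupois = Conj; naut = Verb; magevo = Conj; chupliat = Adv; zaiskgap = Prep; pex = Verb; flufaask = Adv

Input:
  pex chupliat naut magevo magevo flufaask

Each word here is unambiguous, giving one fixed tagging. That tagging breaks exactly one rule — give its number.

Fixed tagging: Verb Adv Verb Conj Conj Adv.
Applying the rules: R1 ✓, R2 ✗, R3 ✓.
Only rule 2 fails.

2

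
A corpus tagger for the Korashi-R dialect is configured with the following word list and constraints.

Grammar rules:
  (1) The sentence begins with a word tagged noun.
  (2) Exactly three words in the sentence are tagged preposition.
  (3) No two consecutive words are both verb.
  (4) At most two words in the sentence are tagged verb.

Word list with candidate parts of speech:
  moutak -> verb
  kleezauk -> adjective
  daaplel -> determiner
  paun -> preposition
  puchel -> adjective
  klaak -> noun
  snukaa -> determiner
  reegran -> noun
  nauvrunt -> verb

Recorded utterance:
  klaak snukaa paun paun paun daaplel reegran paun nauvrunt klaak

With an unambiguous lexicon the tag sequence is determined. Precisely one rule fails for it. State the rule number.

Fixed tagging: noun determiner preposition preposition preposition determiner noun preposition verb noun.
Checking each rule: R1 ok, R2 fails, R3 ok, R4 ok.
Only rule 2 fails.

2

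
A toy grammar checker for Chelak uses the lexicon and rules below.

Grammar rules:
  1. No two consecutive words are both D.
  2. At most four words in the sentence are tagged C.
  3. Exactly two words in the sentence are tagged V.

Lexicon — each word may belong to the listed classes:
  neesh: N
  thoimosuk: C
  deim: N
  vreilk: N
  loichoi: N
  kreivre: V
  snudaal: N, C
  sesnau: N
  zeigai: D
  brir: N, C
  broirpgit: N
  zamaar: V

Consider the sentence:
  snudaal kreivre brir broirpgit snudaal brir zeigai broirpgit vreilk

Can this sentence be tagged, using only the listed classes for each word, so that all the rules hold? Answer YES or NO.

NO

Candidates per position — 1:snudaal {N,C}; 2:kreivre {V}; 3:brir {N,C}; 4:broirpgit {N}; 5:snudaal {N,C}; 6:brir {N,C}; 7:zeigai {D}; 8:broirpgit {N}; 9:vreilk {N}.
Rule 3 cannot be satisfied by any choice of tags from the lexicon.
So there is no consistent tagging.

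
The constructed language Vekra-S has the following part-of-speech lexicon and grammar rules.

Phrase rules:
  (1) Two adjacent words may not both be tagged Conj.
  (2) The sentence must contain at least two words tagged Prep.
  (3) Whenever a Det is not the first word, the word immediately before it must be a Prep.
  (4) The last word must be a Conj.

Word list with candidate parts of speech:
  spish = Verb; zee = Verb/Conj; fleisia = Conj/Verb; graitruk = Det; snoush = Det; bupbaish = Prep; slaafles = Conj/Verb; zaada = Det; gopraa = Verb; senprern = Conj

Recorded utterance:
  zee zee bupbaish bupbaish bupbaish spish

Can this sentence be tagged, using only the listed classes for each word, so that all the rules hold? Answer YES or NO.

NO

Candidates per position — 1:zee {Verb,Conj}; 2:zee {Verb,Conj}; 3:bupbaish {Prep}; 4:bupbaish {Prep}; 5:bupbaish {Prep}; 6:spish {Verb}.
Rule 4 cannot be satisfied by any choice of tags from the lexicon.
So there is no consistent tagging.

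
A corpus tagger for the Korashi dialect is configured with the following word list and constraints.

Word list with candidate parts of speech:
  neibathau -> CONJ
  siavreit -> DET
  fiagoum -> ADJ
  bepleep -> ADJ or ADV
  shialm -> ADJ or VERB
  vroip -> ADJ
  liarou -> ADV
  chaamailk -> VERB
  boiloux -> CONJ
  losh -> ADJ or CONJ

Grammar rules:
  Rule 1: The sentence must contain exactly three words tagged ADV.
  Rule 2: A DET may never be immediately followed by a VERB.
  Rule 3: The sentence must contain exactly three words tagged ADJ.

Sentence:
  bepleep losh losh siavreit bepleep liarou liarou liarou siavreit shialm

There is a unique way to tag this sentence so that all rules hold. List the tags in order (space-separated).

ADJ CONJ CONJ DET ADJ ADV ADV ADV DET ADJ

Candidates per position — 1:bepleep {ADJ,ADV}; 2:losh {ADJ,CONJ}; 3:losh {ADJ,CONJ}; 4:siavreit {DET}; 5:bepleep {ADJ,ADV}; 6:liarou {ADV}; 7:liarou {ADV}; 8:liarou {ADV}; 9:siavreit {DET}; 10:shialm {ADJ,VERB}.
Word 1 cannot be ADV — rule 1 would then fail for every completion. It is ADJ.
Word 5 cannot be ADV — rule 1 would then fail for every completion. It is ADJ.
Word 10 cannot be VERB — rule 2 would then fail for every completion. It is ADJ.
Word 2 cannot be ADJ — rule 3 would then fail for every completion. It is CONJ.
Word 3 cannot be ADJ — rule 3 would then fail for every completion. It is CONJ.
The only consistent sequence is: ADJ CONJ CONJ DET ADJ ADV ADV ADV DET ADJ.
Checking: rule 1 ok; rule 2 ok; rule 3 ok.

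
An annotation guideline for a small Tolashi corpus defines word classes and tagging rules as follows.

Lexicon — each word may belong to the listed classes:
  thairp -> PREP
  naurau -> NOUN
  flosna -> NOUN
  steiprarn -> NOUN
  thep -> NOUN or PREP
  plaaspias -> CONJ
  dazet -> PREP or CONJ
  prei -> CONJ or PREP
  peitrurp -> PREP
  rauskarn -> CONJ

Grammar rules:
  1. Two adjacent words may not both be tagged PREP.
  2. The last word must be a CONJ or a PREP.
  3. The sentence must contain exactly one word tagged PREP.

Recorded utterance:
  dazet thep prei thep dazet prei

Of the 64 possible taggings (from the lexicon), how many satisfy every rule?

6

Candidates per position — 1:dazet {PREP,CONJ}; 2:thep {NOUN,PREP}; 3:prei {CONJ,PREP}; 4:thep {NOUN,PREP}; 5:dazet {PREP,CONJ}; 6:prei {CONJ,PREP}.
There are 64 candidate sequences in total.
Checking each against the rules leaves 6 sequences.
Count = 6.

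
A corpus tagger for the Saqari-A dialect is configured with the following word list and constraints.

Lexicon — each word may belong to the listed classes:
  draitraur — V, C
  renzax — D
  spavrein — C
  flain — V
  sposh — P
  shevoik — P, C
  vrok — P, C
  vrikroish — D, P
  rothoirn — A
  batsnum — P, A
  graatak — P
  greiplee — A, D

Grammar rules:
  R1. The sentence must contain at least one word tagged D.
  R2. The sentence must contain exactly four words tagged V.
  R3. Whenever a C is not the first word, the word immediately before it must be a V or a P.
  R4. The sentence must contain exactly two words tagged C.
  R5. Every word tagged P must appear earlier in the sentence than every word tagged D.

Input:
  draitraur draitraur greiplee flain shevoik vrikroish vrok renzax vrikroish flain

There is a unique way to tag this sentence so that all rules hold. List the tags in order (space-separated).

Candidates per position — 1:draitraur {V,C}; 2:draitraur {V,C}; 3:greiplee {A,D}; 4:flain {V}; 5:shevoik {P,C}; 6:vrikroish {D,P}; 7:vrok {P,C}; 8:renzax {D}; 9:vrikroish {D,P}; 10:flain {V}.
If word 1 were C, no tagging could satisfy rule 2; so word 1 is V.
If word 2 were C, no tagging could satisfy rule 2; so word 2 is V.
If word 5 were P, no tagging could satisfy rule 4; so word 5 is C.
If word 7 were P, no tagging could satisfy rule 4; so word 7 is C.
If word 9 were P, no tagging could satisfy rule 5; so word 9 is D.
If word 6 were D, no tagging could satisfy rule 3; so word 6 is P.
If word 3 were D, no tagging could satisfy rule 5; so word 3 is A.
That leaves exactly one tagging: V V A V C P C D D V.
Verifying each rule — rule 1 holds; rule 2 holds; rule 3 holds; rule 4 holds; rule 5 holds.

V V A V C P C D D V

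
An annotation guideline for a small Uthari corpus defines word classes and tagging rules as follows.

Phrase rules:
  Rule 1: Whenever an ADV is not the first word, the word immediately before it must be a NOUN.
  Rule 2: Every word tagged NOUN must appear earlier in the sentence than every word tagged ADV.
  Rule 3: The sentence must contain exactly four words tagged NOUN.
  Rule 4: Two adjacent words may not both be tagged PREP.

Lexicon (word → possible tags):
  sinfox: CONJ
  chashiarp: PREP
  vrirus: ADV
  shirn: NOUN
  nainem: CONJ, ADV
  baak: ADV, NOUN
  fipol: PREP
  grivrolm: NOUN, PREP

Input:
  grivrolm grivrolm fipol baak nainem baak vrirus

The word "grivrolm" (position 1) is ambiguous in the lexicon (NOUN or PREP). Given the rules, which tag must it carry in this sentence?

NOUN

Candidates per position — 1:grivrolm {NOUN,PREP}; 2:grivrolm {NOUN,PREP}; 3:fipol {PREP}; 4:baak {ADV,NOUN}; 5:nainem {CONJ,ADV}; 6:baak {ADV,NOUN}; 7:vrirus {ADV}.
At position 1, choosing PREP makes rule 3 impossible to satisfy; hence NOUN.
At position 2, choosing PREP makes rule 3 impossible to satisfy; hence NOUN.
At position 4, choosing ADV makes rule 1 impossible to satisfy; hence NOUN.
At position 6, choosing ADV makes rule 1 impossible to satisfy; hence NOUN.
At position 5, choosing ADV makes rule 2 impossible to satisfy; hence CONJ.
The only consistent sequence is: NOUN NOUN PREP NOUN CONJ NOUN ADV.
Verifying each rule — rule 1 holds; rule 2 holds; rule 3 holds; rule 4 holds.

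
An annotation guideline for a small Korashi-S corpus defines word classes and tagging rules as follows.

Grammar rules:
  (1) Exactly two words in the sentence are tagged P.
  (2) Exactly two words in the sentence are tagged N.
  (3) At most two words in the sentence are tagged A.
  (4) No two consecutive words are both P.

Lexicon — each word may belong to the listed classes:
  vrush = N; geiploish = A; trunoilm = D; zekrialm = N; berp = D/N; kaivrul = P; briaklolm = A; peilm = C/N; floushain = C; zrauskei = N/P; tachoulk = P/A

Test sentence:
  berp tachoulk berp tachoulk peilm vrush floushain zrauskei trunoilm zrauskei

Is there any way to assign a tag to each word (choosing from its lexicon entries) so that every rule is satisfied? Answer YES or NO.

Candidates per position — 1:berp {D,N}; 2:tachoulk {P,A}; 3:berp {D,N}; 4:tachoulk {P,A}; 5:peilm {C,N}; 6:vrush {N}; 7:floushain {C}; 8:zrauskei {N,P}; 9:trunoilm {D}; 10:zrauskei {N,P}.
One satisfying assignment: N A D A C N C P D P.
Rule-by-rule: rule 1 ok; rule 2 ok; rule 3 ok; rule 4 ok.

YES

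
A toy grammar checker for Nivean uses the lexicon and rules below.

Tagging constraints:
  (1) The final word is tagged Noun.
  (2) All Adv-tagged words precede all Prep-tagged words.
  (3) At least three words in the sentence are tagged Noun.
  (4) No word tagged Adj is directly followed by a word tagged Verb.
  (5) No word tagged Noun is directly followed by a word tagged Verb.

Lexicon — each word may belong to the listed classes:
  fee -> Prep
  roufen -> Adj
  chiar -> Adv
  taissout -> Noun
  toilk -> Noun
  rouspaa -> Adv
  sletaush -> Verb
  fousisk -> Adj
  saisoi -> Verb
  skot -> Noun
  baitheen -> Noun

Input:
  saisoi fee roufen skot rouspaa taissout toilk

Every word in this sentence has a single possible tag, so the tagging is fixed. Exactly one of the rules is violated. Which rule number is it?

Fixed tagging: Verb Prep Adj Noun Adv Noun Noun.
Applying the rules: R1 pass, R2 fail, R3 pass, R4 pass, R5 pass.
Only rule 2 fails.

2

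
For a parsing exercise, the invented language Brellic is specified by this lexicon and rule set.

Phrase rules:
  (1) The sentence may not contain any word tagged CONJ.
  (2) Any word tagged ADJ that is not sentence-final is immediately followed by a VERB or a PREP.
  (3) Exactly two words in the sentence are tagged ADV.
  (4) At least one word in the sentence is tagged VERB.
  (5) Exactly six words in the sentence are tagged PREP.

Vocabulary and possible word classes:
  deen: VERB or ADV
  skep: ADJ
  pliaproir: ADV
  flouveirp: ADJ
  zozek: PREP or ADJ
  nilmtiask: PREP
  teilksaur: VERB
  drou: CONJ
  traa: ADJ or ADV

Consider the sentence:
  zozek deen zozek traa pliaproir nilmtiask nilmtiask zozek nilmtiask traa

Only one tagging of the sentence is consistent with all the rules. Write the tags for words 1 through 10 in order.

Candidates per position — 1:zozek {PREP,ADJ}; 2:deen {VERB,ADV}; 3:zozek {PREP,ADJ}; 4:traa {ADJ,ADV}; 5:pliaproir {ADV}; 6:nilmtiask {PREP}; 7:nilmtiask {PREP}; 8:zozek {PREP,ADJ}; 9:nilmtiask {PREP}; 10:traa {ADJ,ADV}.
At position 1, choosing ADJ makes rule 5 impossible to satisfy; hence PREP.
At position 2, choosing ADV makes rule 4 impossible to satisfy; hence VERB.
At position 3, choosing ADJ makes rule 2 impossible to satisfy; hence PREP.
At position 4, choosing ADJ makes rule 2 impossible to satisfy; hence ADV.
At position 8, choosing ADJ makes rule 5 impossible to satisfy; hence PREP.
At position 10, choosing ADV makes rule 3 impossible to satisfy; hence ADJ.
So the tagging must be: PREP VERB PREP ADV ADV PREP PREP PREP PREP ADJ.
Checking: rule 1 ✓; rule 2 ✓; rule 3 ✓; rule 4 ✓; rule 5 ✓.

PREP VERB PREP ADV ADV PREP PREP PREP PREP ADJ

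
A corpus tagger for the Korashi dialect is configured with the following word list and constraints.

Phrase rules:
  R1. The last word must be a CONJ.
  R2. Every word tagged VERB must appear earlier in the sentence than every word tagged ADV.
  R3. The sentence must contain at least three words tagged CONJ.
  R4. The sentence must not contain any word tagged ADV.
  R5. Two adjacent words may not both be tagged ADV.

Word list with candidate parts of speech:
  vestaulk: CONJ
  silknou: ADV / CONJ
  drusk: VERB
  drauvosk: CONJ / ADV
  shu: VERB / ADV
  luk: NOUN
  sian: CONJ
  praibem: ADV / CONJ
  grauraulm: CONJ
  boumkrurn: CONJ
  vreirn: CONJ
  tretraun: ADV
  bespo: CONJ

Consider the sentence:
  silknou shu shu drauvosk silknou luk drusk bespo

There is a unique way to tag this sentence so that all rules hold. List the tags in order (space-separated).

Candidates per position — 1:silknou {ADV,CONJ}; 2:shu {VERB,ADV}; 3:shu {VERB,ADV}; 4:drauvosk {CONJ,ADV}; 5:silknou {ADV,CONJ}; 6:luk {NOUN}; 7:drusk {VERB}; 8:bespo {CONJ}.
Position 1: ADV is ruled out by rule 2; that leaves CONJ.
Position 2: ADV is ruled out by rule 2; that leaves VERB.
Position 3: ADV is ruled out by rule 2; that leaves VERB.
Position 4: ADV is ruled out by rule 2; that leaves CONJ.
Position 5: ADV is ruled out by rule 2; that leaves CONJ.
The only consistent sequence is: CONJ VERB VERB CONJ CONJ NOUN VERB CONJ.
Verifying each rule — rule 1 holds; rule 2 holds; rule 3 holds; rule 4 holds; rule 5 holds.

CONJ VERB VERB CONJ CONJ NOUN VERB CONJ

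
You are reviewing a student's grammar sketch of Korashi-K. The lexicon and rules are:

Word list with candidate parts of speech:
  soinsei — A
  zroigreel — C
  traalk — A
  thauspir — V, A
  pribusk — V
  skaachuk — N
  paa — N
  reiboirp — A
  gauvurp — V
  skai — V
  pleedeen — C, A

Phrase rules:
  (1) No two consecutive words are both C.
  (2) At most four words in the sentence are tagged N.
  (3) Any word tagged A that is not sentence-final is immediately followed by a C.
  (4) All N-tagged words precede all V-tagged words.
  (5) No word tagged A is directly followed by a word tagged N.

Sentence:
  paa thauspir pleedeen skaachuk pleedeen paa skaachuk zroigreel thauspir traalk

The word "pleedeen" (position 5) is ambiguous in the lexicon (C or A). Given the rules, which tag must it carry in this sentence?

Candidates per position — 1:paa {N}; 2:thauspir {V,A}; 3:pleedeen {C,A}; 4:skaachuk {N}; 5:pleedeen {C,A}; 6:paa {N}; 7:skaachuk {N}; 8:zroigreel {C}; 9:thauspir {V,A}; 10:traalk {A}.
At position 2, choosing V makes rule 4 impossible to satisfy; hence A.
At position 3, choosing A makes rule 3 impossible to satisfy; hence C.
At position 5, choosing A makes rule 3 impossible to satisfy; hence C.
At position 9, choosing A makes rule 3 impossible to satisfy; hence V.
The unique satisfying tagging is: N A C N C N N C V A.
Check: rule 1 ok; rule 2 ok; rule 3 ok; rule 4 ok; rule 5 ok.

C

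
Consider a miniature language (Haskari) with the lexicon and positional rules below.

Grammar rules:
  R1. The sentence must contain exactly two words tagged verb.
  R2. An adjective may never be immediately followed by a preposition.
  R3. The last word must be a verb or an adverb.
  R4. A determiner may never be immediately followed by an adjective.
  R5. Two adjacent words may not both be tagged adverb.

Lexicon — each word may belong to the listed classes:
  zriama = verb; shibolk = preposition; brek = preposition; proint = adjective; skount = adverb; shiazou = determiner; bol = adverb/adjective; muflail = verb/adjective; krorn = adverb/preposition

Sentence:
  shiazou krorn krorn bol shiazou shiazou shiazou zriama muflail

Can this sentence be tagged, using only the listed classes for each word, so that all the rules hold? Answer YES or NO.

YES

Candidates per position — 1:shiazou {determiner}; 2:krorn {adverb,preposition}; 3:krorn {adverb,preposition}; 4:bol {adverb,adjective}; 5:shiazou {determiner}; 6:shiazou {determiner}; 7:shiazou {determiner}; 8:zriama {verb}; 9:muflail {verb,adjective}.
One satisfying assignment: determiner preposition adverb adjective determiner determiner determiner verb verb.
Check: rule 1 holds; rule 2 holds; rule 3 holds; rule 4 holds; rule 5 holds.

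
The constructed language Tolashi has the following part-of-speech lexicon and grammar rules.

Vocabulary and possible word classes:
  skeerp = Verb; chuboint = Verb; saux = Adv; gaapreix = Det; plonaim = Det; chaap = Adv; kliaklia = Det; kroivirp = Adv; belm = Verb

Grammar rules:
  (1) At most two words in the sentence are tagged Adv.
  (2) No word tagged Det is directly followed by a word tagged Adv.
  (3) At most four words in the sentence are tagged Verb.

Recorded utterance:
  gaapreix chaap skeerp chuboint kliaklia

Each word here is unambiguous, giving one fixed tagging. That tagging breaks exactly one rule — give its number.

2

Fixed tagging: Det Adv Verb Verb Det.
Checking each rule: R1 ✓, R2 ✗, R3 ✓.
Only rule 2 fails.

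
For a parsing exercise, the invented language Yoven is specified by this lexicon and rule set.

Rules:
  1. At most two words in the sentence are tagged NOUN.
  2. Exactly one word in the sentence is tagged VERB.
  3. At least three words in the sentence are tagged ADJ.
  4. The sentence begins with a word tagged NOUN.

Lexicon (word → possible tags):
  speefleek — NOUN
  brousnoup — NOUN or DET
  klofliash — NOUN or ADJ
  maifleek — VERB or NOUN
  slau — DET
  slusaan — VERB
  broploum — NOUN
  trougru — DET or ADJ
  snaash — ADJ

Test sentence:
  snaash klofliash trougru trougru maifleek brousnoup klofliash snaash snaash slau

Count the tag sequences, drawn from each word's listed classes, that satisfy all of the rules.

0

Candidates per position — 1:snaash {ADJ}; 2:klofliash {NOUN,ADJ}; 3:trougru {DET,ADJ}; 4:trougru {DET,ADJ}; 5:maifleek {VERB,NOUN}; 6:brousnoup {NOUN,DET}; 7:klofliash {NOUN,ADJ}; 8:snaash {ADJ}; 9:snaash {ADJ}; 10:slau {DET}.
There are 64 candidate sequences in total.
Rule 4 cannot be satisfied by any choice of tags from the lexicon.
So there is no consistent tagging.
Count = 0.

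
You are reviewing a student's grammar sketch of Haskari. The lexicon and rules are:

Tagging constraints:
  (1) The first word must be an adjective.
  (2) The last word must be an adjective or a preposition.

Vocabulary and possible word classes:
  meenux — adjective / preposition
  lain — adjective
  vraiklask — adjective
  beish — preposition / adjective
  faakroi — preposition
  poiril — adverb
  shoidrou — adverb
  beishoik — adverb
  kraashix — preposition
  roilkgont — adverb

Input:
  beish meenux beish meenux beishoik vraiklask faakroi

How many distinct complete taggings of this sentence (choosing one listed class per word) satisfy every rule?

Candidates per position — 1:beish {preposition,adjective}; 2:meenux {adjective,preposition}; 3:beish {preposition,adjective}; 4:meenux {adjective,preposition}; 5:beishoik {adverb}; 6:vraiklask {adjective}; 7:faakroi {preposition}.
There are 16 candidate sequences in total.
Checking each against the rules leaves 8 sequences.
Count = 8.

8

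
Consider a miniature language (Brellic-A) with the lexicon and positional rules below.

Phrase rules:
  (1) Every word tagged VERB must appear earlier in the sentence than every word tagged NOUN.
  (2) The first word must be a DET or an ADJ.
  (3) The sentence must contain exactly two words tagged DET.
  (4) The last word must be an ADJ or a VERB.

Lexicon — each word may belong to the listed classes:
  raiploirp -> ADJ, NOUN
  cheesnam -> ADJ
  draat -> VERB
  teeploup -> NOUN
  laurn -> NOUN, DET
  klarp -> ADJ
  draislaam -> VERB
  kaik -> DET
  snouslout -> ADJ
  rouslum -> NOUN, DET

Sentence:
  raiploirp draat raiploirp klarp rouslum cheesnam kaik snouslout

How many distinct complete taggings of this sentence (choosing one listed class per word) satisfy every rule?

Candidates per position — 1:raiploirp {ADJ,NOUN}; 2:draat {VERB}; 3:raiploirp {ADJ,NOUN}; 4:klarp {ADJ}; 5:rouslum {NOUN,DET}; 6:cheesnam {ADJ}; 7:kaik {DET}; 8:snouslout {ADJ}.
There are 8 candidate sequences in total.
The sequences that satisfy every rule: ADJ VERB ADJ ADJ DET ADJ DET ADJ; ADJ VERB NOUN ADJ DET ADJ DET ADJ.
Count = 2.

2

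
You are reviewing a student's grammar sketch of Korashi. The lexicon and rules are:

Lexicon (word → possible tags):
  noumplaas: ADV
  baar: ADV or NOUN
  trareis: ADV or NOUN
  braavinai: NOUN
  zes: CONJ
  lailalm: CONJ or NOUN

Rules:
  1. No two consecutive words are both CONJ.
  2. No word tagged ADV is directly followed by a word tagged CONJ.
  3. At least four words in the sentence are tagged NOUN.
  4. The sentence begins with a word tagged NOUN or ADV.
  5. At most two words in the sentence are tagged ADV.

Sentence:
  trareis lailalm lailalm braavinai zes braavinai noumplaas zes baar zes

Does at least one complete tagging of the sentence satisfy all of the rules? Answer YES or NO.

NO

Candidates per position — 1:trareis {ADV,NOUN}; 2:lailalm {CONJ,NOUN}; 3:lailalm {CONJ,NOUN}; 4:braavinai {NOUN}; 5:zes {CONJ}; 6:braavinai {NOUN}; 7:noumplaas {ADV}; 8:zes {CONJ}; 9:baar {ADV,NOUN}; 10:zes {CONJ}.
Rule 2 cannot be satisfied by any choice of tags from the lexicon.
So there is no consistent tagging.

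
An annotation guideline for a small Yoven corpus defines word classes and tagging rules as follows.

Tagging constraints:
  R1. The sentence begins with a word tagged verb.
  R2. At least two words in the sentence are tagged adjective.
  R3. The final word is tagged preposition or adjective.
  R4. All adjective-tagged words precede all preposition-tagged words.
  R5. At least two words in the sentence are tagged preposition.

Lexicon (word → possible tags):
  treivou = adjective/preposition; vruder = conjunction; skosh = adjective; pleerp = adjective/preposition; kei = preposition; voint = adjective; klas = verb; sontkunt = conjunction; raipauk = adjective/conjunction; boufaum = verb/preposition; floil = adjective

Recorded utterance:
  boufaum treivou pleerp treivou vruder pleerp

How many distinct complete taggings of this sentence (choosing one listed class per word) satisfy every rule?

1

Candidates per position — 1:boufaum {verb,preposition}; 2:treivou {adjective,preposition}; 3:pleerp {adjective,preposition}; 4:treivou {adjective,preposition}; 5:vruder {conjunction}; 6:pleerp {adjective,preposition}.
There are 32 candidate sequences in total.
The sequences that satisfy every rule: verb adjective adjective preposition conjunction preposition.
Count = 1.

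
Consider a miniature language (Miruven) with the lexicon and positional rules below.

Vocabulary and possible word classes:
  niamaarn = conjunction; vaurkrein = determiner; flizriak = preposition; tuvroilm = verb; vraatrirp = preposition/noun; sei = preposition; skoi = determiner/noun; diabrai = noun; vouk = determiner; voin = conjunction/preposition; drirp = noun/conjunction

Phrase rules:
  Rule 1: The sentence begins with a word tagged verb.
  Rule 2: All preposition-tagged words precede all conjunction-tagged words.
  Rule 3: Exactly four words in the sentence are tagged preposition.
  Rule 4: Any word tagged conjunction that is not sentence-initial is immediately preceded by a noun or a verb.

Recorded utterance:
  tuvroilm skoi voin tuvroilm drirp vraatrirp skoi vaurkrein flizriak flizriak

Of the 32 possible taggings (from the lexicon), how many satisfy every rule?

Candidates per position — 1:tuvroilm {verb}; 2:skoi {determiner,noun}; 3:voin {conjunction,preposition}; 4:tuvroilm {verb}; 5:drirp {noun,conjunction}; 6:vraatrirp {preposition,noun}; 7:skoi {determiner,noun}; 8:vaurkrein {determiner}; 9:flizriak {preposition}; 10:flizriak {preposition}.
There are 32 candidate sequences in total.
The sequences that satisfy every rule: verb determiner preposition verb noun preposition determiner determiner preposition preposition; verb determiner preposition verb noun preposition noun determiner preposition preposition; verb noun preposition verb noun preposition determiner determiner preposition preposition; verb noun preposition verb noun preposition noun determiner preposition preposition.
Count = 4.

4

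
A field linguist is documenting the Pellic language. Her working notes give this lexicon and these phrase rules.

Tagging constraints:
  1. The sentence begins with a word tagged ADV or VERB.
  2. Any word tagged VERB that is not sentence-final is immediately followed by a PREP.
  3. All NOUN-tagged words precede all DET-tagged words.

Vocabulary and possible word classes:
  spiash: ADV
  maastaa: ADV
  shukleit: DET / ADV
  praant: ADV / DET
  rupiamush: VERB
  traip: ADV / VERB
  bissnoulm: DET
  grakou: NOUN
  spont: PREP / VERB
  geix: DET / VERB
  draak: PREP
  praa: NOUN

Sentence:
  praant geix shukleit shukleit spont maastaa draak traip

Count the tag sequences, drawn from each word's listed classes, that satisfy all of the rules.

8

Candidates per position — 1:praant {ADV,DET}; 2:geix {DET,VERB}; 3:shukleit {DET,ADV}; 4:shukleit {DET,ADV}; 5:spont {PREP,VERB}; 6:maastaa {ADV}; 7:draak {PREP}; 8:traip {ADV,VERB}.
There are 64 candidate sequences in total.
Checking each against the rules leaves 8 sequences.
Count = 8.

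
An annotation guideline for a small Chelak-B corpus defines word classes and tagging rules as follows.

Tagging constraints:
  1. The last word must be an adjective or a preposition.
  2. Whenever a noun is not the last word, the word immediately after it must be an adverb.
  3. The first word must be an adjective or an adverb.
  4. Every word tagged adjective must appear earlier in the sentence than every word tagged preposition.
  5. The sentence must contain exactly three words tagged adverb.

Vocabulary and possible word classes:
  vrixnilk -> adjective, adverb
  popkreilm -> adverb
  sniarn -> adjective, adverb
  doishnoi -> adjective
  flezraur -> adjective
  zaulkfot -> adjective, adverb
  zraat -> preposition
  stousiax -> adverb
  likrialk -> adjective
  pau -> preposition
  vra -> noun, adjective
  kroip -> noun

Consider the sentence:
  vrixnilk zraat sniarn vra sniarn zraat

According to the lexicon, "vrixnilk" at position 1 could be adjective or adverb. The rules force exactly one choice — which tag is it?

Candidates per position — 1:vrixnilk {adjective,adverb}; 2:zraat {preposition}; 3:sniarn {adjective,adverb}; 4:vra {noun,adjective}; 5:sniarn {adjective,adverb}; 6:zraat {preposition}.
If word 1 were adjective, no tagging could satisfy rule 5; so word 1 is adverb.
If word 3 were adjective, no tagging could satisfy rule 4; so word 3 is adverb.
If word 4 were adjective, no tagging could satisfy rule 4; so word 4 is noun.
If word 5 were adjective, no tagging could satisfy rule 2; so word 5 is adverb.
That leaves exactly one tagging: adverb preposition adverb noun adverb preposition.
Checking: rule 1 satisfied; rule 2 satisfied; rule 3 satisfied; rule 4 satisfied; rule 5 satisfied.

adverb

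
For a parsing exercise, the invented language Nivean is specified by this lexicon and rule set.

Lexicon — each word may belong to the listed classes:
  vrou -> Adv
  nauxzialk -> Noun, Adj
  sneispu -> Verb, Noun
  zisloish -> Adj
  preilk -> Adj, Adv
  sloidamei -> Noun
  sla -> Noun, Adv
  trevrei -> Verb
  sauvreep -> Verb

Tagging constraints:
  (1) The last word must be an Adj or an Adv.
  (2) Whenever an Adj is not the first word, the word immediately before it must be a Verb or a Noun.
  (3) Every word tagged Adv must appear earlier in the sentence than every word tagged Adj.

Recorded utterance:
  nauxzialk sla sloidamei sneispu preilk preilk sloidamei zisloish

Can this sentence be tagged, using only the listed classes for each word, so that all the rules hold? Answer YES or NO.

Candidates per position — 1:nauxzialk {Noun,Adj}; 2:sla {Noun,Adv}; 3:sloidamei {Noun}; 4:sneispu {Verb,Noun}; 5:preilk {Adj,Adv}; 6:preilk {Adj,Adv}; 7:sloidamei {Noun}; 8:zisloish {Adj}.
One satisfying assignment: Noun Noun Noun Verb Adv Adv Noun Adj.
Check: rule 1 ✓; rule 2 ✓; rule 3 ✓.

YES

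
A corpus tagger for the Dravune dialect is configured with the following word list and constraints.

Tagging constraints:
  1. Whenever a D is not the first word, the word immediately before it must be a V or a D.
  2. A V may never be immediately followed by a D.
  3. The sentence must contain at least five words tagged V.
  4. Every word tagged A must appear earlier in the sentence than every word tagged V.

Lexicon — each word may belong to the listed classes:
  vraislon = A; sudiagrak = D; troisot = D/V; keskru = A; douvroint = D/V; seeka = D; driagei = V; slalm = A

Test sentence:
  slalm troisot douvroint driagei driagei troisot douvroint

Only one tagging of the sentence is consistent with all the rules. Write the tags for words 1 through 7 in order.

Candidates per position — 1:slalm {A}; 2:troisot {D,V}; 3:douvroint {D,V}; 4:driagei {V}; 5:driagei {V}; 6:troisot {D,V}; 7:douvroint {D,V}.
At position 2, choosing D makes rule 1 impossible to satisfy; hence V.
At position 3, choosing D makes rule 2 impossible to satisfy; hence V.
At position 6, choosing D makes rule 2 impossible to satisfy; hence V.
At position 7, choosing D makes rule 2 impossible to satisfy; hence V.
The only consistent sequence is: A V V V V V V.
Verifying each rule — rule 1 satisfied; rule 2 satisfied; rule 3 satisfied; rule 4 satisfied.

A V V V V V V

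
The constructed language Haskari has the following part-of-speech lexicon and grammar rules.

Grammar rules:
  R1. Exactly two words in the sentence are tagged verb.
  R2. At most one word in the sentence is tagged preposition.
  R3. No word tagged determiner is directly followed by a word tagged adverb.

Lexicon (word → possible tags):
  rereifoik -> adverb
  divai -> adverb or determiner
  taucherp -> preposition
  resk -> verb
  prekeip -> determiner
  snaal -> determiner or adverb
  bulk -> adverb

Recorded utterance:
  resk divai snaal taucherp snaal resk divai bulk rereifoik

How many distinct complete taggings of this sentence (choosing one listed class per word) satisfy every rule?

Candidates per position — 1:resk {verb}; 2:divai {adverb,determiner}; 3:snaal {determiner,adverb}; 4:taucherp {preposition}; 5:snaal {determiner,adverb}; 6:resk {verb}; 7:divai {adverb,determiner}; 8:bulk {adverb}; 9:rereifoik {adverb}.
There are 16 candidate sequences in total.
Checking each against the rules leaves 6 sequences.
Count = 6.

6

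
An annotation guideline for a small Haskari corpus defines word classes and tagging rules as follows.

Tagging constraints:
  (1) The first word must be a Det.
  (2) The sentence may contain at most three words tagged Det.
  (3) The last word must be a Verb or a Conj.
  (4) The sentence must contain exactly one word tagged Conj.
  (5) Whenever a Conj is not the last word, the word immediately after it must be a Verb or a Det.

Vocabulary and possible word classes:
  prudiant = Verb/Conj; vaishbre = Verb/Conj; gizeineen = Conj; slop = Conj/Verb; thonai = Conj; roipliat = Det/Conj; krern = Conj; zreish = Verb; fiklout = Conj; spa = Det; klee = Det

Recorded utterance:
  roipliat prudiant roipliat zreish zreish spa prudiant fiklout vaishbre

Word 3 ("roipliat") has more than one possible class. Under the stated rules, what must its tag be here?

Candidates per position — 1:roipliat {Det,Conj}; 2:prudiant {Verb,Conj}; 3:roipliat {Det,Conj}; 4:zreish {Verb}; 5:zreish {Verb}; 6:spa {Det}; 7:prudiant {Verb,Conj}; 8:fiklout {Conj}; 9:vaishbre {Verb,Conj}.
Word 1 cannot be Conj — rule 1 would then fail for every completion. It is Det.
Word 2 cannot be Conj — rule 4 would then fail for every completion. It is Verb.
Word 3 cannot be Conj — rule 4 would then fail for every completion. It is Det.
Word 7 cannot be Conj — rule 4 would then fail for every completion. It is Verb.
Word 9 cannot be Conj — rule 4 would then fail for every completion. It is Verb.
So the tagging must be: Det Verb Det Verb Verb Det Verb Conj Verb.
Rule-by-rule: rule 1 satisfied; rule 2 satisfied; rule 3 satisfied; rule 4 satisfied; rule 5 satisfied.

Det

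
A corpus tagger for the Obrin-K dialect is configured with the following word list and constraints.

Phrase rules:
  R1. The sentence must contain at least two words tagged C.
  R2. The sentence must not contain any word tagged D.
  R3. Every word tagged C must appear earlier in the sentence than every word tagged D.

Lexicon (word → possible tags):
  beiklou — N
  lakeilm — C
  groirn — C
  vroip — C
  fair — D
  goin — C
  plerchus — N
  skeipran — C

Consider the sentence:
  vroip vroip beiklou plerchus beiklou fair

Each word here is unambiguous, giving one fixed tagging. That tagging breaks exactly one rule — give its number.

2

Fixed tagging: C C N N N D.
Checking each rule: R1 ✓, R2 ✗, R3 ✓.
Only rule 2 fails.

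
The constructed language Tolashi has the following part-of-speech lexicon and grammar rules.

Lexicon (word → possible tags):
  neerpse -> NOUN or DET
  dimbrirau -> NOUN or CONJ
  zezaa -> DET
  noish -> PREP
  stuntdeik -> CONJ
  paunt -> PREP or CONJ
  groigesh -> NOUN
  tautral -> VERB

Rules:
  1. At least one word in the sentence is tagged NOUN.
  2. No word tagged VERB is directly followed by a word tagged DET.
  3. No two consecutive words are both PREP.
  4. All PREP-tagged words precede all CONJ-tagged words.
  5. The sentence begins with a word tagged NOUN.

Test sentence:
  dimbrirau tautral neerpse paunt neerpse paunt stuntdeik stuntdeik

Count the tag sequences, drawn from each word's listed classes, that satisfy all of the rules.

6

Candidates per position — 1:dimbrirau {NOUN,CONJ}; 2:tautral {VERB}; 3:neerpse {NOUN,DET}; 4:paunt {PREP,CONJ}; 5:neerpse {NOUN,DET}; 6:paunt {PREP,CONJ}; 7:stuntdeik {CONJ}; 8:stuntdeik {CONJ}.
There are 32 candidate sequences in total.
Checking each against the rules leaves 6 sequences.
Count = 6.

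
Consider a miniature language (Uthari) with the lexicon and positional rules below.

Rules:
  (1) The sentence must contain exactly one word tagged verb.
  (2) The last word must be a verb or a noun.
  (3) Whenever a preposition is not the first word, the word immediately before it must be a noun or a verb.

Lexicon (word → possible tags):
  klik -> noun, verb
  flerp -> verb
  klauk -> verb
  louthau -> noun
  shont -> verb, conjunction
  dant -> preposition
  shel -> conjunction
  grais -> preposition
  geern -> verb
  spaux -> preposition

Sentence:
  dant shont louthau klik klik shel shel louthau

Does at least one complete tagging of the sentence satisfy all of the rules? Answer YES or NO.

Candidates per position — 1:dant {preposition}; 2:shont {verb,conjunction}; 3:louthau {noun}; 4:klik {noun,verb}; 5:klik {noun,verb}; 6:shel {conjunction}; 7:shel {conjunction}; 8:louthau {noun}.
One satisfying assignment: preposition conjunction noun noun verb conjunction conjunction noun.
Checking: rule 1 satisfied; rule 2 satisfied; rule 3 satisfied.

YES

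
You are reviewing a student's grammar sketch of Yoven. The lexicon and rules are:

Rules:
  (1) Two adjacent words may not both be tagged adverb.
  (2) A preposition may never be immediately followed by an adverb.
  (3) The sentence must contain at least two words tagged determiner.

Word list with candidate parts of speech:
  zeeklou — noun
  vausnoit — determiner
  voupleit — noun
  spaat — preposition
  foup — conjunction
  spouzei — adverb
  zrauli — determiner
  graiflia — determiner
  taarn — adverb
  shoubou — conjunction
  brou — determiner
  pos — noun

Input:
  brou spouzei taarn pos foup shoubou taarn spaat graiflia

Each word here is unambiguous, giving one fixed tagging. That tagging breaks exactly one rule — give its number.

Fixed tagging: determiner adverb adverb noun conjunction conjunction adverb preposition determiner.
Rule check: R1 fails, R2 ok, R3 ok.
Only rule 1 fails.

1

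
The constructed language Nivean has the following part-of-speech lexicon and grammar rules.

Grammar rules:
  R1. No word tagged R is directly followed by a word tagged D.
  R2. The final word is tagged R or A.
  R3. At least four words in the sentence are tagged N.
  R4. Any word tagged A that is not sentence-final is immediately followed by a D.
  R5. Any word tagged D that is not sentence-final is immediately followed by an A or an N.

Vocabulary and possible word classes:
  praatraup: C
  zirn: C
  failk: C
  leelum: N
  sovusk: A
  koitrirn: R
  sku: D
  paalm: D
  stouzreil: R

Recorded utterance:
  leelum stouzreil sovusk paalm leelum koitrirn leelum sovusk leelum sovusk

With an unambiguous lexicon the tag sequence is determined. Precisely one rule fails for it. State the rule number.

4

Fixed tagging: N R A D N R N A N A.
Applying the rules: R1 ✓, R2 ✓, R3 ✓, R4 ✗, R5 ✓.
Only rule 4 fails.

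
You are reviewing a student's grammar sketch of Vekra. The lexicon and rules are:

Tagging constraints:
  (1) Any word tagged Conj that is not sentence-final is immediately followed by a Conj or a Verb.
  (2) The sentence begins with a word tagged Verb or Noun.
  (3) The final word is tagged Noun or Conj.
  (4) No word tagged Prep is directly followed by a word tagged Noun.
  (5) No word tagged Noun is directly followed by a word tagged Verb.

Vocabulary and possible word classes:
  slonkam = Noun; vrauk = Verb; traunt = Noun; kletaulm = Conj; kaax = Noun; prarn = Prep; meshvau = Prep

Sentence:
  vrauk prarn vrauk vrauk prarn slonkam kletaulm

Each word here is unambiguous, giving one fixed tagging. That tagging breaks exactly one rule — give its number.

Fixed tagging: Verb Prep Verb Verb Prep Noun Conj.
Rule check: R1 holds, R2 holds, R3 holds, R4 violated, R5 holds.
Only rule 4 fails.

4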